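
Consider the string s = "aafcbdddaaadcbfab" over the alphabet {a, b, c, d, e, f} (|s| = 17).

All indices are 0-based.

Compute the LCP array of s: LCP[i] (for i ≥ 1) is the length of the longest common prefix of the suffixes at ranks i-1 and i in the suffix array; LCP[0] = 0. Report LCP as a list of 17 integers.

[0, 2, 2, 1, 1, 1, 0, 1, 1, 0, 2, 0, 1, 1, 2, 0, 1]

rank | idx | suffix
   0 |   8 | aaadcbfab
   1 |   9 | aadcbfab
   2 |   0 | aafcbdddaaadcbfab
   3 |  15 | ab
   4 |  10 | adcbfab
   5 |   1 | afcbdddaaadcbfab
   6 |  16 | b
   7 |   4 | bdddaaadcbfab
   8 |  13 | bfab
   9 |   3 | cbdddaaadcbfab
  10 |  12 | cbfab
  11 |   7 | daaadcbfab
  12 |  11 | dcbfab
  13 |   6 | ddaaadcbfab
  14 |   5 | dddaaadcbfab
  15 |  14 | fab
  16 |   2 | fcbdddaaadcbfab

SA = [8, 9, 0, 15, 10, 1, 16, 4, 13, 3, 12, 7, 11, 6, 5, 14, 2]
[i] adj suffixes → lcp
  [1] 8/9 → 2 ('aa')
  [2] 9/0 → 2 ('aa')
  [3] 0/15 → 1 ('a')
  [4] 15/10 → 1 ('a')
  [5] 10/1 → 1 ('a')
  [6] 1/16 → 0 ('')
  [7] 16/4 → 1 ('b')
  [8] 4/13 → 1 ('b')
  [9] 13/3 → 0 ('')
  [10] 3/12 → 2 ('cb')
  [11] 12/7 → 0 ('')
  [12] 7/11 → 1 ('d')
  [13] 11/6 → 1 ('d')
  [14] 6/5 → 2 ('dd')
  [15] 5/14 → 0 ('')
  [16] 14/2 → 1 ('f')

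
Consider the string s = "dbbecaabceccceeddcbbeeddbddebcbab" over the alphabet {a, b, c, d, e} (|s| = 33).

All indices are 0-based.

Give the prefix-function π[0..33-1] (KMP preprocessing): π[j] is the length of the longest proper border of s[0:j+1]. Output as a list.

π[0] = 0
j=1 s[j]='b': π[1]=0 (border '')
j=2 s[j]='b': π[2]=0 (border '')
j=3 s[j]='e': π[3]=0 (border '')
j=4 s[j]='c': π[4]=0 (border '')
j=5 s[j]='a': π[5]=0 (border '')
j=6 s[j]='a': π[6]=0 (border '')
j=7 s[j]='b': π[7]=0 (border '')
j=8 s[j]='c': π[8]=0 (border '')
j=9 s[j]='e': π[9]=0 (border '')
j=10 s[j]='c': π[10]=0 (border '')
j=11 s[j]='c': π[11]=0 (border '')
j=12 s[j]='c': π[12]=0 (border '')
j=13 s[j]='e': π[13]=0 (border '')
j=14 s[j]='e': π[14]=0 (border '')
j=15 s[j]='d': π[15]=1 (border 'd')
j=16 s[j]='d': k: 1→0; π[16]=1 (border 'd')
j=17 s[j]='c': k: 1→0; π[17]=0 (border '')
j=18 s[j]='b': π[18]=0 (border '')
j=19 s[j]='b': π[19]=0 (border '')
j=20 s[j]='e': π[20]=0 (border '')
j=21 s[j]='e': π[21]=0 (border '')
j=22 s[j]='d': π[22]=1 (border 'd')
j=23 s[j]='d': k: 1→0; π[23]=1 (border 'd')
j=24 s[j]='b': π[24]=2 (border 'db')
j=25 s[j]='d': k: 2→0; π[25]=1 (border 'd')
j=26 s[j]='d': k: 1→0; π[26]=1 (border 'd')
j=27 s[j]='e': k: 1→0; π[27]=0 (border '')
j=28 s[j]='b': π[28]=0 (border '')
j=29 s[j]='c': π[29]=0 (border '')
j=30 s[j]='b': π[30]=0 (border '')
j=31 s[j]='a': π[31]=0 (border '')
j=32 s[j]='b': π[32]=0 (border '')

[0, 0, 0, 0, 0, 0, 0, 0, 0, 0, 0, 0, 0, 0, 0, 1, 1, 0, 0, 0, 0, 0, 1, 1, 2, 1, 1, 0, 0, 0, 0, 0, 0]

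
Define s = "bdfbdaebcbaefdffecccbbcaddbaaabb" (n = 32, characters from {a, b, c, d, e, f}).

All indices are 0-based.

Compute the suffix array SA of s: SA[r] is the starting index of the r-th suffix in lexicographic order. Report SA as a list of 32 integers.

rank | idx | suffix
   0 |  27 | aaabb
   1 |  28 | aabb
   2 |  29 | abb
   3 |  23 | addbaaabb
   4 |   5 | aebcbaefdffecccbbcaddbaaabb
   5 |  10 | aefdffecccbbcaddbaaabb
   6 |  31 | b
   7 |  26 | baaabb
   8 |   9 | baefdffecccbbcaddbaaabb
   9 |  30 | bb
  10 |  20 | bbcaddbaaabb
  11 |  21 | bcaddbaaabb
  12 |   7 | bcbaefdffecccbbcaddbaaabb
  13 |   3 | bdaebcbaefdffecccbbcaddbaaabb
  14 |   0 | bdfbdaebcbaefdffecccbbcaddbaaabb
  15 |  22 | caddbaaabb
  16 |   8 | cbaefdffecccbbcaddbaaabb
  17 |  19 | cbbcaddbaaabb
  18 |  18 | ccbbcaddbaaabb
  19 |  17 | cccbbcaddbaaabb
  20 |   4 | daebcbaefdffecccbbcaddbaaabb
  21 |  25 | dbaaabb
  22 |  24 | ddbaaabb
  23 |   1 | dfbdaebcbaefdffecccbbcaddbaaabb
  24 |  13 | dffecccbbcaddbaaabb
  25 |   6 | ebcbaefdffecccbbcaddbaaabb
  26 |  16 | ecccbbcaddbaaabb
  27 |  11 | efdffecccbbcaddbaaabb
  28 |   2 | fbdaebcbaefdffecccbbcaddbaaabb
  29 |  12 | fdffecccbbcaddbaaabb
  30 |  15 | fecccbbcaddbaaabb
  31 |  14 | ffecccbbcaddbaaabb

[27, 28, 29, 23, 5, 10, 31, 26, 9, 30, 20, 21, 7, 3, 0, 22, 8, 19, 18, 17, 4, 25, 24, 1, 13, 6, 16, 11, 2, 12, 15, 14]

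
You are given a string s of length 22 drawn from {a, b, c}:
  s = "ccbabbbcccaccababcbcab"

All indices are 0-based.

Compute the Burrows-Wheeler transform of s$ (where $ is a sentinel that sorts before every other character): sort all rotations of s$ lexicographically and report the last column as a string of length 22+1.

rank  rotation                 last
    0  $ccbabbbcccaccababcbcab  b
    1  ab$ccbabbbcccaccababcbc  c
    2  ababcbcab$ccbabbbcccacc  c
    3  abbbcccaccababcbcab$ccb  b
    4  abcbcab$ccbabbbcccaccab  b
    5  accababcbcab$ccbabbbccc  c
    6  b$ccbabbbcccaccababcbca  a
    7  babbbcccaccababcbcab$cc  c
    8  babcbcab$ccbabbbcccacca  a
    9  bbbcccaccababcbcab$ccba  a
   10  bbcccaccababcbcab$ccbab  b
   11  bcab$ccbabbbcccaccababc  c
   12  bcbcab$ccbabbbcccaccaba  a
   13  bcccaccababcbcab$ccbabb  b
   14  cab$ccbabbbcccaccababcb  b
   15  cababcbcab$ccbabbbcccac  c
   16  caccababcbcab$ccbabbbcc  c
   17  cbabbbcccaccababcbcab$c  c
   18  cbcab$ccbabbbcccaccabab  b
   19  ccababcbcab$ccbabbbccca  a
   20  ccaccababcbcab$ccbabbbc  c
   21  ccbabbbcccaccababcbcab$  $
   22  cccaccababcbcab$ccbabbb  b

bccbbcacaabcabbcccbac$b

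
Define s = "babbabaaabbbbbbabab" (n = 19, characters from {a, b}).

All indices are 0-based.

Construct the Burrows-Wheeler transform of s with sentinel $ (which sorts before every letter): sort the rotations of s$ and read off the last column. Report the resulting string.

rank  rotation              last
    0  $babbabaaabbbbbbabab  b
    1  aaabbbbbbabab$babbab  b
    2  aabbbbbbabab$babbaba  a
    3  ab$babbabaaabbbbbbab  b
    4  abaaabbbbbbabab$babb  b
    5  abab$babbabaaabbbbbb  b
    6  abbabaaabbbbbbabab$b  b
    7  abbbbbbabab$babbabaa  a
    8  b$babbabaaabbbbbbaba  a
    9  baaabbbbbbabab$babba  a
   10  bab$babbabaaabbbbbba  a
   11  babaaabbbbbbabab$bab  b
   12  babab$babbabaaabbbbb  b
   13  babbabaaabbbbbbabab$  $
   14  bbabaaabbbbbbabab$ba  a
   15  bbabab$babbabaaabbbb  b
   16  bbbabab$babbabaaabbb  b
   17  bbbbabab$babbabaaabb  b
   18  bbbbbabab$babbabaaab  b
   19  bbbbbbabab$babbabaaa  a

bbabbbbaaaabb$abbbba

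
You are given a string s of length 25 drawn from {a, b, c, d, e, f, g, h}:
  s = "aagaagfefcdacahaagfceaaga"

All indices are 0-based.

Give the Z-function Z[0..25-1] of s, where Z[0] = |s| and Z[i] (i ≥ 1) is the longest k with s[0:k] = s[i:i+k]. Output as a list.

[25, 1, 0, 3, 1, 0, 0, 0, 0, 0, 0, 1, 0, 1, 0, 3, 1, 0, 0, 0, 0, 4, 1, 0, 1]

Z[0]=25
i=1: i≥r, start 0; Z[1]=1 extend→box=[1,2)
i=2: i≥r, start 0; Z[2]=0
i=3: i≥r, start 0; Z[3]=3 extend→box=[3,6)
i=4: min(r-i=2, Z[1]=1)=1; Z[4]=1
i=5: min(r-i=1, Z[2]=0)=0; Z[5]=0
i=6: i≥r, start 0; Z[6]=0
i=7: i≥r, start 0; Z[7]=0
i=8: i≥r, start 0; Z[8]=0
i=9: i≥r, start 0; Z[9]=0
i=10: i≥r, start 0; Z[10]=0
i=11: i≥r, start 0; Z[11]=1 extend→box=[11,12)
i=12: i≥r, start 0; Z[12]=0
i=13: i≥r, start 0; Z[13]=1 extend→box=[13,14)
i=14: i≥r, start 0; Z[14]=0
i=15: i≥r, start 0; Z[15]=3 extend→box=[15,18)
i=16: min(r-i=2, Z[1]=1)=1; Z[16]=1
i=17: min(r-i=1, Z[2]=0)=0; Z[17]=0
i=18: i≥r, start 0; Z[18]=0
i=19: i≥r, start 0; Z[19]=0
i=20: i≥r, start 0; Z[20]=0
i=21: i≥r, start 0; Z[21]=4 extend→box=[21,25)
i=22: min(r-i=3, Z[1]=1)=1; Z[22]=1
i=23: min(r-i=2, Z[2]=0)=0; Z[23]=0
i=24: min(r-i=1, Z[3]=3)=1; Z[24]=1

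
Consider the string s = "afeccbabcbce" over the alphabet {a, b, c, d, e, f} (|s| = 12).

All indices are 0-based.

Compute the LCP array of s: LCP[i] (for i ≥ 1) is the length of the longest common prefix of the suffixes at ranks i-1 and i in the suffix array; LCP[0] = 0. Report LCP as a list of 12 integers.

[0, 1, 0, 1, 2, 0, 2, 1, 1, 0, 1, 0]

rank→(start, suffix):
  0 → (6, 'abcbce')
  1 → (0, 'afeccbabcbce')
  2 → (5, 'babcbce')
  3 → (7, 'bcbce')
  4 → (9, 'bce')
  5 → (4, 'cbabcbce')
  6 → (8, 'cbce')
  7 → (3, 'ccbabcbce')
  8 → (10, 'ce')
  9 → (11, 'e')
  10 → (2, 'eccbabcbce')
  11 → (1, 'feccbabcbce')

SA = [6, 0, 5, 7, 9, 4, 8, 3, 10, 11, 2, 1]
i: (SA[i-1],SA[i]) lcp shared
  1: (6,0) 1 'a'
  2: (0,5) 0 ''
  3: (5,7) 1 'b'
  4: (7,9) 2 'bc'
  5: (9,4) 0 ''
  6: (4,8) 2 'cb'
  7: (8,3) 1 'c'
  8: (3,10) 1 'c'
  9: (10,11) 0 ''
  10: (11,2) 1 'e'
  11: (2,1) 0 ''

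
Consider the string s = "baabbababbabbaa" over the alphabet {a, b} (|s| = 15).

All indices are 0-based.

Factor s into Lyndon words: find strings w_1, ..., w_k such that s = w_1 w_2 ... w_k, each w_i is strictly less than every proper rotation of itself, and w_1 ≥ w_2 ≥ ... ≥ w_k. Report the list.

["b", "aabbababbabb", "a", "a"]

emit factor 1: 'b' (i=0, period=1)
emit factor 2: 'aabbababbabb' (i=1, period=12)
emit factor 3: 'a' (i=13, period=1)
emit factor 4: 'a' (i=14, period=1)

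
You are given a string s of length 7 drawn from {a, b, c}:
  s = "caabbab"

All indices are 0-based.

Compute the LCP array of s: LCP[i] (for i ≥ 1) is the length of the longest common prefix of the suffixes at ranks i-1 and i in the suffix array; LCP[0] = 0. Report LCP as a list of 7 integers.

[0, 1, 2, 0, 1, 1, 0]

sorted suffixes:
  #0 SA[0]=1  'aabbab'
  #1 SA[1]=5  'ab'
  #2 SA[2]=2  'abbab'
  #3 SA[3]=6  'b'
  #4 SA[4]=4  'bab'
  #5 SA[5]=3  'bbab'
  #6 SA[6]=0  'caabbab'

SA = [1, 5, 2, 6, 4, 3, 0]
[i] adj suffixes → lcp
  [1] 1/5 → 1 ('a')
  [2] 5/2 → 2 ('ab')
  [3] 2/6 → 0 ('')
  [4] 6/4 → 1 ('b')
  [5] 4/3 → 1 ('b')
  [6] 3/0 → 0 ('')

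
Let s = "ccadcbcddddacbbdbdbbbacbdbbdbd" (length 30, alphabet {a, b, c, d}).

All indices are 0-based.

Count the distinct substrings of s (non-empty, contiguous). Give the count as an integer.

sorted suffixes:
  #0 SA[0]=11  'acbbdbdbbbacbdbbdbd'
  #1 SA[1]=21  'acbdbbdbd'
  #2 SA[2]=2  'adcbcddddacbbdbdbbbacbdbbdbd'
  #3 SA[3]=20  'bacbdbbdbd'
  #4 SA[4]=19  'bbacbdbbdbd'
  #5 SA[5]=18  'bbbacbdbbdbd'
  #6 SA[6]=25  'bbdbd'
  #7 SA[7]=13  'bbdbdbbbacbdbbdbd'
  #8 SA[8]=5  'bcddddacbbdbdbbbacbdbbdbd'
  #9 SA[9]=28  'bd'
  #10 SA[10]=16  'bdbbbacbdbbdbd'
  #11 SA[11]=23  'bdbbdbd'
  #12 SA[12]=26  'bdbd'
  #13 SA[13]=14  'bdbdbbbacbdbbdbd'
  #14 SA[14]=1  'cadcbcddddacbbdbdbbbacbdbbdbd'
  #15 SA[15]=12  'cbbdbdbbbacbdbbdbd'
  #16 SA[16]=4  'cbcddddacbbdbdbbbacbdbbdbd'
  #17 SA[17]=22  'cbdbbdbd'
  #18 SA[18]=0  'ccadcbcddddacbbdbdbbbacbdbbdbd'
  #19 SA[19]=6  'cddddacbbdbdbbbacbdbbdbd'
  #20 SA[20]=29  'd'
  #21 SA[21]=10  'dacbbdbdbbbacbdbbdbd'
  #22 SA[22]=17  'dbbbacbdbbdbd'
  #23 SA[23]=24  'dbbdbd'
  #24 SA[24]=27  'dbd'
  #25 SA[25]=15  'dbdbbbacbdbbdbd'
  #26 SA[26]=3  'dcbcddddacbbdbdbbbacbdbbdbd'
  #27 SA[27]=9  'ddacbbdbdbbbacbdbbdbd'
  #28 SA[28]=8  'dddacbbdbdbbbacbdbbdbd'
  #29 SA[29]=7  'ddddacbbdbdbbbacbdbbdbd'

SA = [11, 21, 2, 20, 19, 18, 25, 13, 5, 28, 16, 23, 26, 14, 1, 12, 4, 22, 0, 6, 29, 10, 17, 24, 27, 15, 3, 9, 8, 7]
i: (SA[i-1],SA[i]) lcp shared
  1: (11,21) 3 'acb'
  2: (21,2) 1 'a'
  3: (2,20) 0 ''
  4: (20,19) 1 'b'
  5: (19,18) 2 'bb'
  6: (18,25) 2 'bb'
  7: (25,13) 5 'bbdbd'
  8: (13,5) 1 'b'
  9: (5,28) 1 'b'
  10: (28,16) 2 'bd'
  11: (16,23) 4 'bdbb'
  12: (23,26) 3 'bdb'
  13: (26,14) 4 'bdbd'
  14: (14,1) 0 ''
  15: (1,12) 1 'c'
  16: (12,4) 2 'cb'
  17: (4,22) 2 'cb'
  18: (22,0) 1 'c'
  19: (0,6) 1 'c'
  20: (6,29) 0 ''
  21: (29,10) 1 'd'
  22: (10,17) 1 'd'
  23: (17,24) 3 'dbb'
  24: (24,27) 2 'db'
  25: (27,15) 3 'dbd'
  26: (15,3) 1 'd'
  27: (3,9) 1 'd'
  28: (9,8) 2 'dd'
  29: (8,7) 3 'ddd'

n(n+1)/2 = 30·31/2 = 465
Σ LCP = 0 + 3 + 1 + 0 + 1 + 2 + 2 + 5 + 1 + 1 + 2 + 4 + 3 + 4 + 0 + 1 + 2 + 2 + 1 + 1 + 0 + 1 + 1 + 3 + 2 + 3 + 1 + 1 + 2 + 3 = 53
distinct = 465 − 53 = 412

412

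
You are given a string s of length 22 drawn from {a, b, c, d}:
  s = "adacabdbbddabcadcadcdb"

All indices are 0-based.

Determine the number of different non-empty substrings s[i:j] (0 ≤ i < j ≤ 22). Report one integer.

223

sorted suffixes:
  #0 SA[0]=11  'abcadcadcdb'
  #1 SA[1]=4  'abdbbddabcadcadcdb'
  #2 SA[2]=2  'acabdbbddabcadcadcdb'
  #3 SA[3]=0  'adacabdbbddabcadcadcdb'
  #4 SA[4]=14  'adcadcdb'
  #5 SA[5]=17  'adcdb'
  #6 SA[6]=21  'b'
  #7 SA[7]=7  'bbddabcadcadcdb'
  #8 SA[8]=12  'bcadcadcdb'
  #9 SA[9]=5  'bdbbddabcadcadcdb'
  #10 SA[10]=8  'bddabcadcadcdb'
  #11 SA[11]=3  'cabdbbddabcadcadcdb'
  #12 SA[12]=13  'cadcadcdb'
  #13 SA[13]=16  'cadcdb'
  #14 SA[14]=19  'cdb'
  #15 SA[15]=10  'dabcadcadcdb'
  #16 SA[16]=1  'dacabdbbddabcadcadcdb'
  #17 SA[17]=20  'db'
  #18 SA[18]=6  'dbbddabcadcadcdb'
  #19 SA[19]=15  'dcadcdb'
  #20 SA[20]=18  'dcdb'
  #21 SA[21]=9  'ddabcadcadcdb'

SA = [11, 4, 2, 0, 14, 17, 21, 7, 12, 5, 8, 3, 13, 16, 19, 10, 1, 20, 6, 15, 18, 9]
rank  pair      lcp
   1  s[11:],s[4:]  2  'ab'
   2  s[4:],s[2:]  1  'a'
   3  s[2:],s[0:]  1  'a'
   4  s[0:],s[14:]  2  'ad'
   5  s[14:],s[17:]  3  'adc'
   6  s[17:],s[21:]  0  ''
   7  s[21:],s[7:]  1  'b'
   8  s[7:],s[12:]  1  'b'
   9  s[12:],s[5:]  1  'b'
  10  s[5:],s[8:]  2  'bd'
  11  s[8:],s[3:]  0  ''
  12  s[3:],s[13:]  2  'ca'
  13  s[13:],s[16:]  4  'cadc'
  14  s[16:],s[19:]  1  'c'
  15  s[19:],s[10:]  0  ''
  16  s[10:],s[1:]  2  'da'
  17  s[1:],s[20:]  1  'd'
  18  s[20:],s[6:]  2  'db'
  19  s[6:],s[15:]  1  'd'
  20  s[15:],s[18:]  2  'dc'
  21  s[18:],s[9:]  1  'd'

n(n+1)/2 = 22·23/2 = 253
Σ LCP = 0 + 2 + 1 + 1 + 2 + 3 + 0 + 1 + 1 + 1 + 2 + 0 + 2 + 4 + 1 + 0 + 2 + 1 + 2 + 1 + 2 + 1 = 30
distinct = 253 − 30 = 223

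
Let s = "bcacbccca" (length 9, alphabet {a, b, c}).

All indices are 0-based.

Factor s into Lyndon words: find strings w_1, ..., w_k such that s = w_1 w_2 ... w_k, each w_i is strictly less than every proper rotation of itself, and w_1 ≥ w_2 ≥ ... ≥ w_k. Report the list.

emit factor 1: 'bc' (i=0, period=2)
emit factor 2: 'acbccc' (i=2, period=6)
emit factor 3: 'a' (i=8, period=1)

["bc", "acbccc", "a"]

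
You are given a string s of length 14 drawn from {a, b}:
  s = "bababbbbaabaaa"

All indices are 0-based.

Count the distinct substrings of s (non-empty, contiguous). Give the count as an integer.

rank | idx | suffix
   0 |  13 | a
   1 |  12 | aa
   2 |  11 | aaa
   3 |   8 | aabaaa
   4 |   9 | abaaa
   5 |   1 | ababbbbaabaaa
   6 |   3 | abbbbaabaaa
   7 |  10 | baaa
   8 |   7 | baabaaa
   9 |   0 | bababbbbaabaaa
  10 |   2 | babbbbaabaaa
  11 |   6 | bbaabaaa
  12 |   5 | bbbaabaaa
  13 |   4 | bbbbaabaaa

SA = [13, 12, 11, 8, 9, 1, 3, 10, 7, 0, 2, 6, 5, 4]
i: (SA[i-1],SA[i]) lcp shared
  1: (13,12) 1 'a'
  2: (12,11) 2 'aa'
  3: (11,8) 2 'aa'
  4: (8,9) 1 'a'
  5: (9,1) 3 'aba'
  6: (1,3) 2 'ab'
  7: (3,10) 0 ''
  8: (10,7) 3 'baa'
  9: (7,0) 2 'ba'
  10: (0,2) 3 'bab'
  11: (2,6) 1 'b'
  12: (6,5) 2 'bb'
  13: (5,4) 3 'bbb'

n(n+1)/2 = 14·15/2 = 105
Σ LCP = 0 + 1 + 2 + 2 + 1 + 3 + 2 + 0 + 3 + 2 + 3 + 1 + 2 + 3 = 25
distinct = 105 − 25 = 80

80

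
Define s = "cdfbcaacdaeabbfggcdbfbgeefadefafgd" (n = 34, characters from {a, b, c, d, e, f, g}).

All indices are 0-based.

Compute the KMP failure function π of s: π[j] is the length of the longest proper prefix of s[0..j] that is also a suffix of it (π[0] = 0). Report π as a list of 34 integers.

[0, 0, 0, 0, 1, 0, 0, 1, 2, 0, 0, 0, 0, 0, 0, 0, 0, 1, 2, 0, 0, 0, 0, 0, 0, 0, 0, 0, 0, 0, 0, 0, 0, 0]

π[0] = 0
j=1 s[j]='d': π[1]=0 (border '')
j=2 s[j]='f': π[2]=0 (border '')
j=3 s[j]='b': π[3]=0 (border '')
j=4 s[j]='c': π[4]=1 (border 'c')
j=5 s[j]='a': k: 1→0; π[5]=0 (border '')
j=6 s[j]='a': π[6]=0 (border '')
j=7 s[j]='c': π[7]=1 (border 'c')
j=8 s[j]='d': π[8]=2 (border 'cd')
j=9 s[j]='a': k: 2→0; π[9]=0 (border '')
j=10 s[j]='e': π[10]=0 (border '')
j=11 s[j]='a': π[11]=0 (border '')
j=12 s[j]='b': π[12]=0 (border '')
j=13 s[j]='b': π[13]=0 (border '')
j=14 s[j]='f': π[14]=0 (border '')
j=15 s[j]='g': π[15]=0 (border '')
j=16 s[j]='g': π[16]=0 (border '')
j=17 s[j]='c': π[17]=1 (border 'c')
j=18 s[j]='d': π[18]=2 (border 'cd')
j=19 s[j]='b': k: 2→0; π[19]=0 (border '')
j=20 s[j]='f': π[20]=0 (border '')
j=21 s[j]='b': π[21]=0 (border '')
j=22 s[j]='g': π[22]=0 (border '')
j=23 s[j]='e': π[23]=0 (border '')
j=24 s[j]='e': π[24]=0 (border '')
j=25 s[j]='f': π[25]=0 (border '')
j=26 s[j]='a': π[26]=0 (border '')
j=27 s[j]='d': π[27]=0 (border '')
j=28 s[j]='e': π[28]=0 (border '')
j=29 s[j]='f': π[29]=0 (border '')
j=30 s[j]='a': π[30]=0 (border '')
j=31 s[j]='f': π[31]=0 (border '')
j=32 s[j]='g': π[32]=0 (border '')
j=33 s[j]='d': π[33]=0 (border '')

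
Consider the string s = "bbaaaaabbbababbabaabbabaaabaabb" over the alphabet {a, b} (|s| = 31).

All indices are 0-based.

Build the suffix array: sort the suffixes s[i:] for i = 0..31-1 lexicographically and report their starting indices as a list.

[2, 3, 23, 4, 24, 27, 17, 5, 21, 25, 15, 10, 28, 18, 12, 6, 30, 1, 22, 26, 16, 20, 14, 9, 11, 29, 0, 19, 13, 8, 7]

rank | idx | suffix
   0 |   2 | aaaaabbbababbabaabbabaaabaabb
   1 |   3 | aaaabbbababbabaabbabaaabaabb
   2 |  23 | aaabaabb
   3 |   4 | aaabbbababbabaabbabaaabaabb
   4 |  24 | aabaabb
   5 |  27 | aabb
   6 |  17 | aabbabaaabaabb
   7 |   5 | aabbbababbabaabbabaaabaabb
   8 |  21 | abaaabaabb
   9 |  25 | abaabb
  10 |  15 | abaabbabaaabaabb
  11 |  10 | ababbabaabbabaaabaabb
  12 |  28 | abb
  13 |  18 | abbabaaabaabb
  14 |  12 | abbabaabbabaaabaabb
  15 |   6 | abbbababbabaabbabaaabaabb
  16 |  30 | b
  17 |   1 | baaaaabbbababbabaabbabaaabaabb
  18 |  22 | baaabaabb
  19 |  26 | baabb
  20 |  16 | baabbabaaabaabb
  21 |  20 | babaaabaabb
  22 |  14 | babaabbabaaabaabb
  23 |   9 | bababbabaabbabaaabaabb
  24 |  11 | babbabaabbabaaabaabb
  25 |  29 | bb
  26 |   0 | bbaaaaabbbababbabaabbabaaabaabb
  27 |  19 | bbabaaabaabb
  28 |  13 | bbabaabbabaaabaabb
  29 |   8 | bbababbabaabbabaaabaabb
  30 |   7 | bbbababbabaabbabaaabaabb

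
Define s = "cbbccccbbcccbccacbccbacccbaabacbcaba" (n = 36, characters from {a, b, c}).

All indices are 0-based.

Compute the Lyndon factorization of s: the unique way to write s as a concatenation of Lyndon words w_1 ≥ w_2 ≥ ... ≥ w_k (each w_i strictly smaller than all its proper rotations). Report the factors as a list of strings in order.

emit factor 1: 'c' (i=0, period=1)
emit factor 2: 'bbcccc' (i=1, period=6)
emit factor 3: 'bbcccbcc' (i=7, period=8)
emit factor 4: 'acbccbacccb' (i=15, period=11)
emit factor 5: 'aabacbcab' (i=26, period=9)
emit factor 6: 'a' (i=35, period=1)

["c", "bbcccc", "bbcccbcc", "acbccbacccb", "aabacbcab", "a"]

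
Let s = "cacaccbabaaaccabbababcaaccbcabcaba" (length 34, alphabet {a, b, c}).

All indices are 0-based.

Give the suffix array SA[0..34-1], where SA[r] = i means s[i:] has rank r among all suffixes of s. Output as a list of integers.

[33, 9, 10, 22, 31, 7, 17, 14, 19, 28, 1, 11, 3, 23, 32, 8, 6, 16, 18, 15, 20, 29, 26, 21, 30, 13, 27, 0, 2, 5, 25, 12, 4, 24]

sorted suffixes:
  #0 SA[0]=33  'a'
  #1 SA[1]=9  'aaaccabbababcaaccbcabcaba'
  #2 SA[2]=10  'aaccabbababcaaccbcabcaba'
  #3 SA[3]=22  'aaccbcabcaba'
  #4 SA[4]=31  'aba'
  #5 SA[5]=7  'abaaaccabbababcaaccbcabcaba'
  #6 SA[6]=17  'ababcaaccbcabcaba'
  #7 SA[7]=14  'abbababcaaccbcabcaba'
  #8 SA[8]=19  'abcaaccbcabcaba'
  #9 SA[9]=28  'abcaba'
  #10 SA[10]=1  'acaccbabaaaccabbababcaaccbcabcaba'
  #11 SA[11]=11  'accabbababcaaccbcabcaba'
  #12 SA[12]=3  'accbabaaaccabbababcaaccbcabcaba'
  #13 SA[13]=23  'accbcabcaba'
  #14 SA[14]=32  'ba'
  #15 SA[15]=8  'baaaccabbababcaaccbcabcaba'
  #16 SA[16]=6  'babaaaccabbababcaaccbcabcaba'
  #17 SA[17]=16  'bababcaaccbcabcaba'
  #18 SA[18]=18  'babcaaccbcabcaba'
  #19 SA[19]=15  'bbababcaaccbcabcaba'
  #20 SA[20]=20  'bcaaccbcabcaba'
  #21 SA[21]=29  'bcaba'
  #22 SA[22]=26  'bcabcaba'
  #23 SA[23]=21  'caaccbcabcaba'
  #24 SA[24]=30  'caba'
  #25 SA[25]=13  'cabbababcaaccbcabcaba'
  #26 SA[26]=27  'cabcaba'
  #27 SA[27]=0  'cacaccbabaaaccabbababcaaccbcabcaba'
  #28 SA[28]=2  'caccbabaaaccabbababcaaccbcabcaba'
  #29 SA[29]=5  'cbabaaaccabbababcaaccbcabcaba'
  #30 SA[30]=25  'cbcabcaba'
  #31 SA[31]=12  'ccabbababcaaccbcabcaba'
  #32 SA[32]=4  'ccbabaaaccabbababcaaccbcabcaba'
  #33 SA[33]=24  'ccbcabcaba'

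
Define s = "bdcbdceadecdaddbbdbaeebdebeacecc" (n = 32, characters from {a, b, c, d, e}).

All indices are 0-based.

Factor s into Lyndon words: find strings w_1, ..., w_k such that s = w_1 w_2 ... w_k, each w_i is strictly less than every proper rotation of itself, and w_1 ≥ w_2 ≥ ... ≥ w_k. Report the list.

["bdcbdce", "adecd", "addbbdbaeebdebe", "acecc"]

emit factor 1: 'bdcbdce' (i=0, period=7)
emit factor 2: 'adecd' (i=7, period=5)
emit factor 3: 'addbbdbaeebdebe' (i=12, period=15)
emit factor 4: 'acecc' (i=27, period=5)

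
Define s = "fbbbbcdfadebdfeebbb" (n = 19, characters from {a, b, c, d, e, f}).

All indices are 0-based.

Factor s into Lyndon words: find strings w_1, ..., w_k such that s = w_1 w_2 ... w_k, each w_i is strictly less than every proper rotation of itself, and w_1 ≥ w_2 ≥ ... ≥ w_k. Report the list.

["f", "bbbbcdf", "adebdfeebbb"]

emit factor 1: 'f' (i=0, period=1)
emit factor 2: 'bbbbcdf' (i=1, period=7)
emit factor 3: 'adebdfeebbb' (i=8, period=11)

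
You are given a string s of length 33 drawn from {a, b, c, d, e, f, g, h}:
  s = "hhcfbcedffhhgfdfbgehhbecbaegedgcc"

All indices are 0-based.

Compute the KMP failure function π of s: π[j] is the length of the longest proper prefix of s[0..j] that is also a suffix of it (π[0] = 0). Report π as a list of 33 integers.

π[0] = 0
j=1 s[j]='h': π[1]=1 (border 'h')
j=2 s[j]='c': k: 1→0; π[2]=0 (border '')
j=3 s[j]='f': π[3]=0 (border '')
j=4 s[j]='b': π[4]=0 (border '')
j=5 s[j]='c': π[5]=0 (border '')
j=6 s[j]='e': π[6]=0 (border '')
j=7 s[j]='d': π[7]=0 (border '')
j=8 s[j]='f': π[8]=0 (border '')
j=9 s[j]='f': π[9]=0 (border '')
j=10 s[j]='h': π[10]=1 (border 'h')
j=11 s[j]='h': π[11]=2 (border 'hh')
j=12 s[j]='g': k: 2→1→0; π[12]=0 (border '')
j=13 s[j]='f': π[13]=0 (border '')
j=14 s[j]='d': π[14]=0 (border '')
j=15 s[j]='f': π[15]=0 (border '')
j=16 s[j]='b': π[16]=0 (border '')
j=17 s[j]='g': π[17]=0 (border '')
j=18 s[j]='e': π[18]=0 (border '')
j=19 s[j]='h': π[19]=1 (border 'h')
j=20 s[j]='h': π[20]=2 (border 'hh')
j=21 s[j]='b': k: 2→1→0; π[21]=0 (border '')
j=22 s[j]='e': π[22]=0 (border '')
j=23 s[j]='c': π[23]=0 (border '')
j=24 s[j]='b': π[24]=0 (border '')
j=25 s[j]='a': π[25]=0 (border '')
j=26 s[j]='e': π[26]=0 (border '')
j=27 s[j]='g': π[27]=0 (border '')
j=28 s[j]='e': π[28]=0 (border '')
j=29 s[j]='d': π[29]=0 (border '')
j=30 s[j]='g': π[30]=0 (border '')
j=31 s[j]='c': π[31]=0 (border '')
j=32 s[j]='c': π[32]=0 (border '')

[0, 1, 0, 0, 0, 0, 0, 0, 0, 0, 1, 2, 0, 0, 0, 0, 0, 0, 0, 1, 2, 0, 0, 0, 0, 0, 0, 0, 0, 0, 0, 0, 0]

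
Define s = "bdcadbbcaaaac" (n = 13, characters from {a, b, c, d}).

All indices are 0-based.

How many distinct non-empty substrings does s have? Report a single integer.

sorted suffixes:
  #0 SA[0]=8  'aaaac'
  #1 SA[1]=9  'aaac'
  #2 SA[2]=10  'aac'
  #3 SA[3]=11  'ac'
  #4 SA[4]=3  'adbbcaaaac'
  #5 SA[5]=5  'bbcaaaac'
  #6 SA[6]=6  'bcaaaac'
  #7 SA[7]=0  'bdcadbbcaaaac'
  #8 SA[8]=12  'c'
  #9 SA[9]=7  'caaaac'
  #10 SA[10]=2  'cadbbcaaaac'
  #11 SA[11]=4  'dbbcaaaac'
  #12 SA[12]=1  'dcadbbcaaaac'

SA = [8, 9, 10, 11, 3, 5, 6, 0, 12, 7, 2, 4, 1]
i: (SA[i-1],SA[i]) lcp shared
  1: (8,9) 3 'aaa'
  2: (9,10) 2 'aa'
  3: (10,11) 1 'a'
  4: (11,3) 1 'a'
  5: (3,5) 0 ''
  6: (5,6) 1 'b'
  7: (6,0) 1 'b'
  8: (0,12) 0 ''
  9: (12,7) 1 'c'
  10: (7,2) 2 'ca'
  11: (2,4) 0 ''
  12: (4,1) 1 'd'

n(n+1)/2 = 13·14/2 = 91
Σ LCP = 0 + 3 + 2 + 1 + 1 + 0 + 1 + 1 + 0 + 1 + 2 + 0 + 1 = 13
distinct = 91 − 13 = 78

78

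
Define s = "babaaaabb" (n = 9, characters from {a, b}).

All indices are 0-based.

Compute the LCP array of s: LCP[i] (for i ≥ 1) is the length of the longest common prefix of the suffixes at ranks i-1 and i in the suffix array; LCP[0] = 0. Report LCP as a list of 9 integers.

[0, 3, 2, 1, 2, 0, 1, 2, 1]

rank→(start, suffix):
  0 → (3, 'aaaabb')
  1 → (4, 'aaabb')
  2 → (5, 'aabb')
  3 → (1, 'abaaaabb')
  4 → (6, 'abb')
  5 → (8, 'b')
  6 → (2, 'baaaabb')
  7 → (0, 'babaaaabb')
  8 → (7, 'bb')

SA = [3, 4, 5, 1, 6, 8, 2, 0, 7]
[i] adj suffixes → lcp
  [1] 3/4 → 3 ('aaa')
  [2] 4/5 → 2 ('aa')
  [3] 5/1 → 1 ('a')
  [4] 1/6 → 2 ('ab')
  [5] 6/8 → 0 ('')
  [6] 8/2 → 1 ('b')
  [7] 2/0 → 2 ('ba')
  [8] 0/7 → 1 ('b')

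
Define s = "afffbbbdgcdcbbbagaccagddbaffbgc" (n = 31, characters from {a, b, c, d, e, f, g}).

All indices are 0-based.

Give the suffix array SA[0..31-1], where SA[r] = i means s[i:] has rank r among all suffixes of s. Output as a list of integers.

rank→(start, suffix):
  0 → (17, 'accagddbaffbgc')
  1 → (25, 'affbgc')
  2 → (0, 'afffbbbdgcdcbbbagaccagddbaffbgc')
  3 → (15, 'agaccagddbaffbgc')
  4 → (20, 'agddbaffbgc')
  5 → (24, 'baffbgc')
  6 → (14, 'bagaccagddbaffbgc')
  7 → (13, 'bbagaccagddbaffbgc')
  8 → (12, 'bbbagaccagddbaffbgc')
  9 → (4, 'bbbdgcdcbbbagaccagddbaffbgc')
  10 → (5, 'bbdgcdcbbbagaccagddbaffbgc')
  11 → (6, 'bdgcdcbbbagaccagddbaffbgc')
  12 → (28, 'bgc')
  13 → (30, 'c')
  14 → (19, 'cagddbaffbgc')
  15 → (11, 'cbbbagaccagddbaffbgc')
  16 → (18, 'ccagddbaffbgc')
  17 → (9, 'cdcbbbagaccagddbaffbgc')
  18 → (23, 'dbaffbgc')
  19 → (10, 'dcbbbagaccagddbaffbgc')
  20 → (22, 'ddbaffbgc')
  21 → (7, 'dgcdcbbbagaccagddbaffbgc')
  22 → (3, 'fbbbdgcdcbbbagaccagddbaffbgc')
  23 → (27, 'fbgc')
  24 → (2, 'ffbbbdgcdcbbbagaccagddbaffbgc')
  25 → (26, 'ffbgc')
  26 → (1, 'fffbbbdgcdcbbbagaccagddbaffbgc')
  27 → (16, 'gaccagddbaffbgc')
  28 → (29, 'gc')
  29 → (8, 'gcdcbbbagaccagddbaffbgc')
  30 → (21, 'gddbaffbgc')

[17, 25, 0, 15, 20, 24, 14, 13, 12, 4, 5, 6, 28, 30, 19, 11, 18, 9, 23, 10, 22, 7, 3, 27, 2, 26, 1, 16, 29, 8, 21]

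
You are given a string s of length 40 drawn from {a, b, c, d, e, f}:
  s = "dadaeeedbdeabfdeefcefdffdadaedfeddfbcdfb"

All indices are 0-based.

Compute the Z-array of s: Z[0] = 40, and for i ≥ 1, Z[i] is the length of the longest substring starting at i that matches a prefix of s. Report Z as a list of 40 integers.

[40, 0, 2, 0, 0, 0, 0, 1, 0, 1, 0, 0, 0, 0, 1, 0, 0, 0, 0, 0, 0, 1, 0, 0, 5, 0, 2, 0, 0, 1, 0, 0, 1, 1, 0, 0, 0, 1, 0, 0]

Z[0]=40
i=1: outside box; Z[1]=0
i=2: outside box; Z[2]=2 grow→box=[2,4)
i=3: min(r-i=1, Z[1]=0)=0; Z[3]=0
i=4: outside box; Z[4]=0
i=5: outside box; Z[5]=0
i=6: outside box; Z[6]=0
i=7: outside box; Z[7]=1 grow→box=[7,8)
i=8: outside box; Z[8]=0
i=9: outside box; Z[9]=1 grow→box=[9,10)
i=10: outside box; Z[10]=0
i=11: outside box; Z[11]=0
i=12: outside box; Z[12]=0
i=13: outside box; Z[13]=0
i=14: outside box; Z[14]=1 grow→box=[14,15)
i=15: outside box; Z[15]=0
i=16: outside box; Z[16]=0
i=17: outside box; Z[17]=0
i=18: outside box; Z[18]=0
i=19: outside box; Z[19]=0
i=20: outside box; Z[20]=0
i=21: outside box; Z[21]=1 grow→box=[21,22)
i=22: outside box; Z[22]=0
i=23: outside box; Z[23]=0
i=24: outside box; Z[24]=5 grow→box=[24,29)
i=25: min(r-i=4, Z[1]=0)=0; Z[25]=0
i=26: min(r-i=3, Z[2]=2)=2; Z[26]=2
i=27: min(r-i=2, Z[3]=0)=0; Z[27]=0
i=28: min(r-i=1, Z[4]=0)=0; Z[28]=0
i=29: outside box; Z[29]=1 grow→box=[29,30)
i=30: outside box; Z[30]=0
i=31: outside box; Z[31]=0
i=32: outside box; Z[32]=1 grow→box=[32,33)
i=33: outside box; Z[33]=1 grow→box=[33,34)
i=34: outside box; Z[34]=0
i=35: outside box; Z[35]=0
i=36: outside box; Z[36]=0
i=37: outside box; Z[37]=1 grow→box=[37,38)
i=38: outside box; Z[38]=0
i=39: outside box; Z[39]=0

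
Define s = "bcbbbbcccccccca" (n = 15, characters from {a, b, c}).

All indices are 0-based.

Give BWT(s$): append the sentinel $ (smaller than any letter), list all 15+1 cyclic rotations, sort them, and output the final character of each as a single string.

accbb$bcbccccccb

rank  rotation          last
    0  $bcbbbbcccccccca  a
    1  a$bcbbbbcccccccc  c
    2  bbbbcccccccca$bc  c
    3  bbbcccccccca$bcb  b
    4  bbcccccccca$bcbb  b
    5  bcbbbbcccccccca$  $
    6  bcccccccca$bcbbb  b
    7  ca$bcbbbbccccccc  c
    8  cbbbbcccccccca$b  b
    9  cca$bcbbbbcccccc  c
   10  ccca$bcbbbbccccc  c
   11  cccca$bcbbbbcccc  c
   12  ccccca$bcbbbbccc  c
   13  cccccca$bcbbbbcc  c
   14  ccccccca$bcbbbbc  c
   15  cccccccca$bcbbbb  b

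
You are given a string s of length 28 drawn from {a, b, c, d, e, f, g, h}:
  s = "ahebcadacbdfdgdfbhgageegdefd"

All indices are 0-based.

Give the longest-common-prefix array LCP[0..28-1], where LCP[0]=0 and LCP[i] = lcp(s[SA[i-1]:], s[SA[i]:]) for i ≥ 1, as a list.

[0, 1, 1, 1, 0, 1, 1, 0, 1, 0, 1, 1, 1, 2, 1, 0, 1, 1, 1, 0, 1, 2, 0, 1, 2, 1, 0, 1]

rank→(start, suffix):
  0 → (7, 'acbdfdgdfbhgageegdefd')
  1 → (5, 'adacbdfdgdfbhgageegdefd')
  2 → (19, 'ageegdefd')
  3 → (0, 'ahebcadacbdfdgdfbhgageegdefd')
  4 → (3, 'bcadacbdfdgdfbhgageegdefd')
  5 → (9, 'bdfdgdfbhgageegdefd')
  6 → (16, 'bhgageegdefd')
  7 → (4, 'cadacbdfdgdfbhgageegdefd')
  8 → (8, 'cbdfdgdfbhgageegdefd')
  9 → (27, 'd')
  10 → (6, 'dacbdfdgdfbhgageegdefd')
  11 → (24, 'defd')
  12 → (14, 'dfbhgageegdefd')
  13 → (10, 'dfdgdfbhgageegdefd')
  14 → (12, 'dgdfbhgageegdefd')
  15 → (2, 'ebcadacbdfdgdfbhgageegdefd')
  16 → (21, 'eegdefd')
  17 → (25, 'efd')
  18 → (22, 'egdefd')
  19 → (15, 'fbhgageegdefd')
  20 → (26, 'fd')
  21 → (11, 'fdgdfbhgageegdefd')
  22 → (18, 'gageegdefd')
  23 → (23, 'gdefd')
  24 → (13, 'gdfbhgageegdefd')
  25 → (20, 'geegdefd')
  26 → (1, 'hebcadacbdfdgdfbhgageegdefd')
  27 → (17, 'hgageegdefd')

SA = [7, 5, 19, 0, 3, 9, 16, 4, 8, 27, 6, 24, 14, 10, 12, 2, 21, 25, 22, 15, 26, 11, 18, 23, 13, 20, 1, 17]
rank  pair      lcp
   1  s[7:],s[5:]  1  'a'
   2  s[5:],s[19:]  1  'a'
   3  s[19:],s[0:]  1  'a'
   4  s[0:],s[3:]  0  ''
   5  s[3:],s[9:]  1  'b'
   6  s[9:],s[16:]  1  'b'
   7  s[16:],s[4:]  0  ''
   8  s[4:],s[8:]  1  'c'
   9  s[8:],s[27:]  0  ''
  10  s[27:],s[6:]  1  'd'
  11  s[6:],s[24:]  1  'd'
  12  s[24:],s[14:]  1  'd'
  13  s[14:],s[10:]  2  'df'
  14  s[10:],s[12:]  1  'd'
  15  s[12:],s[2:]  0  ''
  16  s[2:],s[21:]  1  'e'
  17  s[21:],s[25:]  1  'e'
  18  s[25:],s[22:]  1  'e'
  19  s[22:],s[15:]  0  ''
  20  s[15:],s[26:]  1  'f'
  21  s[26:],s[11:]  2  'fd'
  22  s[11:],s[18:]  0  ''
  23  s[18:],s[23:]  1  'g'
  24  s[23:],s[13:]  2  'gd'
  25  s[13:],s[20:]  1  'g'
  26  s[20:],s[1:]  0  ''
  27  s[1:],s[17:]  1  'h'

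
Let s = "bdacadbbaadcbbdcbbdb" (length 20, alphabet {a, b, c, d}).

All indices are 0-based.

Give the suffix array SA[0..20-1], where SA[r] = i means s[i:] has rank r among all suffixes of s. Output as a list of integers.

sorted suffixes:
  #0 SA[0]=8  'aadcbbdcbbdb'
  #1 SA[1]=2  'acadbbaadcbbdcbbdb'
  #2 SA[2]=4  'adbbaadcbbdcbbdb'
  #3 SA[3]=9  'adcbbdcbbdb'
  #4 SA[4]=19  'b'
  #5 SA[5]=7  'baadcbbdcbbdb'
  #6 SA[6]=6  'bbaadcbbdcbbdb'
  #7 SA[7]=16  'bbdb'
  #8 SA[8]=12  'bbdcbbdb'
  #9 SA[9]=0  'bdacadbbaadcbbdcbbdb'
  #10 SA[10]=17  'bdb'
  #11 SA[11]=13  'bdcbbdb'
  #12 SA[12]=3  'cadbbaadcbbdcbbdb'
  #13 SA[13]=15  'cbbdb'
  #14 SA[14]=11  'cbbdcbbdb'
  #15 SA[15]=1  'dacadbbaadcbbdcbbdb'
  #16 SA[16]=18  'db'
  #17 SA[17]=5  'dbbaadcbbdcbbdb'
  #18 SA[18]=14  'dcbbdb'
  #19 SA[19]=10  'dcbbdcbbdb'

[8, 2, 4, 9, 19, 7, 6, 16, 12, 0, 17, 13, 3, 15, 11, 1, 18, 5, 14, 10]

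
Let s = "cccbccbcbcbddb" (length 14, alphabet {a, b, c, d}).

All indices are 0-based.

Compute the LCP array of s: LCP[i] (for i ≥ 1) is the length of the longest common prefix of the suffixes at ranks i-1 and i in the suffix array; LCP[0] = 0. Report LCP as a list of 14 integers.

[0, 1, 3, 2, 1, 0, 4, 3, 2, 1, 4, 2, 0, 1]

rank | idx | suffix
   0 |  13 | b
   1 |   6 | bcbcbddb
   2 |   8 | bcbddb
   3 |   3 | bccbcbcbddb
   4 |  10 | bddb
   5 |   5 | cbcbcbddb
   6 |   7 | cbcbddb
   7 |   2 | cbccbcbcbddb
   8 |   9 | cbddb
   9 |   4 | ccbcbcbddb
  10 |   1 | ccbccbcbcbddb
  11 |   0 | cccbccbcbcbddb
  12 |  12 | db
  13 |  11 | ddb

SA = [13, 6, 8, 3, 10, 5, 7, 2, 9, 4, 1, 0, 12, 11]
rank  pair      lcp
   1  s[13:],s[6:]  1  'b'
   2  s[6:],s[8:]  3  'bcb'
   3  s[8:],s[3:]  2  'bc'
   4  s[3:],s[10:]  1  'b'
   5  s[10:],s[5:]  0  ''
   6  s[5:],s[7:]  4  'cbcb'
   7  s[7:],s[2:]  3  'cbc'
   8  s[2:],s[9:]  2  'cb'
   9  s[9:],s[4:]  1  'c'
  10  s[4:],s[1:]  4  'ccbc'
  11  s[1:],s[0:]  2  'cc'
  12  s[0:],s[12:]  0  ''
  13  s[12:],s[11:]  1  'd'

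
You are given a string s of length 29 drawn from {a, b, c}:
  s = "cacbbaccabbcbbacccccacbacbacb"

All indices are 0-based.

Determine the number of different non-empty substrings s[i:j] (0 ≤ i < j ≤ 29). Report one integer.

361

rank | idx | suffix
   0 |   8 | abbcbbacccccacbacbacb
   1 |  26 | acb
   2 |  23 | acbacb
   3 |  20 | acbacbacb
   4 |   1 | acbbaccabbcbbacccccacbacbacb
   5 |   5 | accabbcbbacccccacbacbacb
   6 |  14 | acccccacbacbacb
   7 |  28 | b
   8 |  25 | bacb
   9 |  22 | bacbacb
  10 |   4 | baccabbcbbacccccacbacbacb
  11 |  13 | bacccccacbacbacb
  12 |   3 | bbaccabbcbbacccccacbacbacb
  13 |  12 | bbacccccacbacbacb
  14 |   9 | bbcbbacccccacbacbacb
  15 |  10 | bcbbacccccacbacbacb
  16 |   7 | cabbcbbacccccacbacbacb
  17 |  19 | cacbacbacb
  18 |   0 | cacbbaccabbcbbacccccacbacbacb
  19 |  27 | cb
  20 |  24 | cbacb
  21 |  21 | cbacbacb
  22 |   2 | cbbaccabbcbbacccccacbacbacb
  23 |  11 | cbbacccccacbacbacb
  24 |   6 | ccabbcbbacccccacbacbacb
  25 |  18 | ccacbacbacb
  26 |  17 | cccacbacbacb
  27 |  16 | ccccacbacbacb
  28 |  15 | cccccacbacbacb

SA = [8, 26, 23, 20, 1, 5, 14, 28, 25, 22, 4, 13, 3, 12, 9, 10, 7, 19, 0, 27, 24, 21, 2, 11, 6, 18, 17, 16, 15]
[i] adj suffixes → lcp
  [1] 8/26 → 1 ('a')
  [2] 26/23 → 3 ('acb')
  [3] 23/20 → 6 ('acbacb')
  [4] 20/1 → 3 ('acb')
  [5] 1/5 → 2 ('ac')
  [6] 5/14 → 3 ('acc')
  [7] 14/28 → 0 ('')
  [8] 28/25 → 1 ('b')
  [9] 25/22 → 4 ('bacb')
  [10] 22/4 → 3 ('bac')
  [11] 4/13 → 4 ('bacc')
  [12] 13/3 → 1 ('b')
  [13] 3/12 → 5 ('bbacc')
  [14] 12/9 → 2 ('bb')
  [15] 9/10 → 1 ('b')
  [16] 10/7 → 0 ('')
  [17] 7/19 → 2 ('ca')
  [18] 19/0 → 4 ('cacb')
  [19] 0/27 → 1 ('c')
  [20] 27/24 → 2 ('cb')
  [21] 24/21 → 5 ('cbacb')
  [22] 21/2 → 2 ('cb')
  [23] 2/11 → 6 ('cbbacc')
  [24] 11/6 → 1 ('c')
  [25] 6/18 → 3 ('cca')
  [26] 18/17 → 2 ('cc')
  [27] 17/16 → 3 ('ccc')
  [28] 16/15 → 4 ('cccc')

n(n+1)/2 = 29·30/2 = 435
Σ LCP = 0 + 1 + 3 + 6 + 3 + 2 + 3 + 0 + 1 + 4 + 3 + 4 + 1 + 5 + 2 + 1 + 0 + 2 + 4 + 1 + 2 + 5 + 2 + 6 + 1 + 3 + 2 + 3 + 4 = 74
distinct = 435 − 74 = 361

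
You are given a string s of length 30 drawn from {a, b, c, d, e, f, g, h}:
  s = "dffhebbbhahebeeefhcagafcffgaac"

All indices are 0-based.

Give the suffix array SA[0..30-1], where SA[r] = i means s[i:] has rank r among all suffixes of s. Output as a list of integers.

rank→(start, suffix):
  0 → (27, 'aac')
  1 → (28, 'ac')
  2 → (21, 'afcffgaac')
  3 → (19, 'agafcffgaac')
  4 → (9, 'ahebeeefhcagafcffgaac')
  5 → (5, 'bbbhahebeeefhcagafcffgaac')
  6 → (6, 'bbhahebeeefhcagafcffgaac')
  7 → (12, 'beeefhcagafcffgaac')
  8 → (7, 'bhahebeeefhcagafcffgaac')
  9 → (29, 'c')
  10 → (18, 'cagafcffgaac')
  11 → (23, 'cffgaac')
  12 → (0, 'dffhebbbhahebeeefhcagafcffgaac')
  13 → (4, 'ebbbhahebeeefhcagafcffgaac')
  14 → (11, 'ebeeefhcagafcffgaac')
  15 → (13, 'eeefhcagafcffgaac')
  16 → (14, 'eefhcagafcffgaac')
  17 → (15, 'efhcagafcffgaac')
  18 → (22, 'fcffgaac')
  19 → (24, 'ffgaac')
  20 → (1, 'ffhebbbhahebeeefhcagafcffgaac')
  21 → (25, 'fgaac')
  22 → (16, 'fhcagafcffgaac')
  23 → (2, 'fhebbbhahebeeefhcagafcffgaac')
  24 → (26, 'gaac')
  25 → (20, 'gafcffgaac')
  26 → (8, 'hahebeeefhcagafcffgaac')
  27 → (17, 'hcagafcffgaac')
  28 → (3, 'hebbbhahebeeefhcagafcffgaac')
  29 → (10, 'hebeeefhcagafcffgaac')

[27, 28, 21, 19, 9, 5, 6, 12, 7, 29, 18, 23, 0, 4, 11, 13, 14, 15, 22, 24, 1, 25, 16, 2, 26, 20, 8, 17, 3, 10]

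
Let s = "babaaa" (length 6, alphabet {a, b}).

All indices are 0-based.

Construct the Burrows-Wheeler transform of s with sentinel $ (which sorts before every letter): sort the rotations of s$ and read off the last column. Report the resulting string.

aaabba$

rank  rotation last
    0  $babaaa  a
    1  a$babaa  a
    2  aa$baba  a
    3  aaa$bab  b
    4  abaaa$b  b
    5  baaa$ba  a
    6  babaaa$  $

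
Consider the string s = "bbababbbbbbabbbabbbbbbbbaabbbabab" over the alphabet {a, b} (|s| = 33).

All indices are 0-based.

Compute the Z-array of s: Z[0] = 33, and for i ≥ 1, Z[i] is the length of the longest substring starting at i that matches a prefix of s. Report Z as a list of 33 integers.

Z[0]=33
i=1: outside box; Z[1]=1 scan→box=[1,2)
i=2: outside box; Z[2]=0
i=3: outside box; Z[3]=1 scan→box=[3,4)
i=4: outside box; Z[4]=0
i=5: outside box; Z[5]=2 scan→box=[5,7)
i=6: min(r-i=1, Z[1]=1)=1; Z[6]=2 scan→box=[6,8)
i=7: min(r-i=1, Z[1]=1)=1; Z[7]=2 scan→box=[7,9)
i=8: min(r-i=1, Z[1]=1)=1; Z[8]=2 scan→box=[8,10)
i=9: min(r-i=1, Z[1]=1)=1; Z[9]=4 scan→box=[9,13)
i=10: min(r-i=3, Z[1]=1)=1; Z[10]=1
i=11: min(r-i=2, Z[2]=0)=0; Z[11]=0
i=12: min(r-i=1, Z[3]=1)=1; Z[12]=2 scan→box=[12,14)
i=13: min(r-i=1, Z[1]=1)=1; Z[13]=4 scan→box=[13,17)
i=14: min(r-i=3, Z[1]=1)=1; Z[14]=1
i=15: min(r-i=2, Z[2]=0)=0; Z[15]=0
i=16: min(r-i=1, Z[3]=1)=1; Z[16]=2 scan→box=[16,18)
i=17: min(r-i=1, Z[1]=1)=1; Z[17]=2 scan→box=[17,19)
i=18: min(r-i=1, Z[1]=1)=1; Z[18]=2 scan→box=[18,20)
i=19: min(r-i=1, Z[1]=1)=1; Z[19]=2 scan→box=[19,21)
i=20: min(r-i=1, Z[1]=1)=1; Z[20]=2 scan→box=[20,22)
i=21: min(r-i=1, Z[1]=1)=1; Z[21]=2 scan→box=[21,23)
i=22: min(r-i=1, Z[1]=1)=1; Z[22]=3 scan→box=[22,25)
i=23: min(r-i=2, Z[1]=1)=1; Z[23]=1
i=24: min(r-i=1, Z[2]=0)=0; Z[24]=0
i=25: outside box; Z[25]=0
i=26: outside box; Z[26]=2 scan→box=[26,28)
i=27: min(r-i=1, Z[1]=1)=1; Z[27]=6 scan→box=[27,33)
i=28: min(r-i=5, Z[1]=1)=1; Z[28]=1
i=29: min(r-i=4, Z[2]=0)=0; Z[29]=0
i=30: min(r-i=3, Z[3]=1)=1; Z[30]=1
i=31: min(r-i=2, Z[4]=0)=0; Z[31]=0
i=32: min(r-i=1, Z[5]=2)=1; Z[32]=1

[33, 1, 0, 1, 0, 2, 2, 2, 2, 4, 1, 0, 2, 4, 1, 0, 2, 2, 2, 2, 2, 2, 3, 1, 0, 0, 2, 6, 1, 0, 1, 0, 1]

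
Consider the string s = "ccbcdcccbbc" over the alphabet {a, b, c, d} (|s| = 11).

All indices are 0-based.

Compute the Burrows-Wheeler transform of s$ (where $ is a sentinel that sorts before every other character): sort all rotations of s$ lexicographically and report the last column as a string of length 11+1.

rank  rotation      last
    0  $ccbcdcccbbc  c
    1  bbc$ccbcdccc  c
    2  bc$ccbcdcccb  b
    3  bcdcccbbc$cc  c
    4  c$ccbcdcccbb  b
    5  cbbc$ccbcdcc  c
    6  cbcdcccbbc$c  c
    7  ccbbc$ccbcdc  c
    8  ccbcdcccbbc$  $
    9  cccbbc$ccbcd  d
   10  cdcccbbc$ccb  b
   11  dcccbbc$ccbc  c

ccbcbccc$dbc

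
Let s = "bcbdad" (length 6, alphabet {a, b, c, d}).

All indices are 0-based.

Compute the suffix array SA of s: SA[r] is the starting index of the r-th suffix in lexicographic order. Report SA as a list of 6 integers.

rank | idx | suffix
   0 |   4 | ad
   1 |   0 | bcbdad
   2 |   2 | bdad
   3 |   1 | cbdad
   4 |   5 | d
   5 |   3 | dad

[4, 0, 2, 1, 5, 3]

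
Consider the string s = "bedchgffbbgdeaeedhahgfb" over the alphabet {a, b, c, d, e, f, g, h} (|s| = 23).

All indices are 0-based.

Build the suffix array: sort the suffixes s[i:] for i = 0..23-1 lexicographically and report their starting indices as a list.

rank→(start, suffix):
  0 → (13, 'aeedhahgfb')
  1 → (18, 'ahgfb')
  2 → (22, 'b')
  3 → (8, 'bbgdeaeedhahgfb')
  4 → (0, 'bedchgffbbgdeaeedhahgfb')
  5 → (9, 'bgdeaeedhahgfb')
  6 → (3, 'chgffbbgdeaeedhahgfb')
  7 → (2, 'dchgffbbgdeaeedhahgfb')
  8 → (11, 'deaeedhahgfb')
  9 → (16, 'dhahgfb')
  10 → (12, 'eaeedhahgfb')
  11 → (1, 'edchgffbbgdeaeedhahgfb')
  12 → (15, 'edhahgfb')
  13 → (14, 'eedhahgfb')
  14 → (21, 'fb')
  15 → (7, 'fbbgdeaeedhahgfb')
  16 → (6, 'ffbbgdeaeedhahgfb')
  17 → (10, 'gdeaeedhahgfb')
  18 → (20, 'gfb')
  19 → (5, 'gffbbgdeaeedhahgfb')
  20 → (17, 'hahgfb')
  21 → (19, 'hgfb')
  22 → (4, 'hgffbbgdeaeedhahgfb')

[13, 18, 22, 8, 0, 9, 3, 2, 11, 16, 12, 1, 15, 14, 21, 7, 6, 10, 20, 5, 17, 19, 4]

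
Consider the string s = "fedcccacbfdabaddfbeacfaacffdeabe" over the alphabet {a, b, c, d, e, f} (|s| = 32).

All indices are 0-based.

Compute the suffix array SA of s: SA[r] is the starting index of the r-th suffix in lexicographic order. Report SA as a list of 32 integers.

rank | idx | suffix
   0 |  22 | aacffdeabe
   1 |  11 | abaddfbeacfaacffdeabe
   2 |  29 | abe
   3 |   6 | acbfdabaddfbeacfaacffdeabe
   4 |  19 | acfaacffdeabe
   5 |  23 | acffdeabe
   6 |  13 | addfbeacfaacffdeabe
   7 |  12 | baddfbeacfaacffdeabe
   8 |  30 | be
   9 |  17 | beacfaacffdeabe
  10 |   8 | bfdabaddfbeacfaacffdeabe
  11 |   5 | cacbfdabaddfbeacfaacffdeabe
  12 |   7 | cbfdabaddfbeacfaacffdeabe
  13 |   4 | ccacbfdabaddfbeacfaacffdeabe
  14 |   3 | cccacbfdabaddfbeacfaacffdeabe
  15 |  20 | cfaacffdeabe
  16 |  24 | cffdeabe
  17 |  10 | dabaddfbeacfaacffdeabe
  18 |   2 | dcccacbfdabaddfbeacfaacffdeabe
  19 |  14 | ddfbeacfaacffdeabe
  20 |  27 | deabe
  21 |  15 | dfbeacfaacffdeabe
  22 |  31 | e
  23 |  28 | eabe
  24 |  18 | eacfaacffdeabe
  25 |   1 | edcccacbfdabaddfbeacfaacffdeabe
  26 |  21 | faacffdeabe
  27 |  16 | fbeacfaacffdeabe
  28 |   9 | fdabaddfbeacfaacffdeabe
  29 |  26 | fdeabe
  30 |   0 | fedcccacbfdabaddfbeacfaacffdeabe
  31 |  25 | ffdeabe

[22, 11, 29, 6, 19, 23, 13, 12, 30, 17, 8, 5, 7, 4, 3, 20, 24, 10, 2, 14, 27, 15, 31, 28, 18, 1, 21, 16, 9, 26, 0, 25]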